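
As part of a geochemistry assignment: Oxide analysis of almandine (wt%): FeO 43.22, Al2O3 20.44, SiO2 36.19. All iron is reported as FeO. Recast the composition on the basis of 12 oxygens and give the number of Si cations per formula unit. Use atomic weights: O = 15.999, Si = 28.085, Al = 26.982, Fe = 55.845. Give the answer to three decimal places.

FeO: 43.22/71.844 = 0.60158 mol → 0.60158 mol Fe, 0.60158 mol O.
Al2O3: 20.44/101.961 = 0.20047 mol → 0.40094 mol Al, 0.60141 mol O.
SiO2: 36.19/60.083 = 0.60233 mol → 0.60233 mol Si, 1.20466 mol O.
Total oxygen = 2.40765 mol. Normalization factor = 12/2.40765 = 4.98411.
Si per 12 O = 0.60233 × 4.98411 = 3.002.

3.002 Si apfu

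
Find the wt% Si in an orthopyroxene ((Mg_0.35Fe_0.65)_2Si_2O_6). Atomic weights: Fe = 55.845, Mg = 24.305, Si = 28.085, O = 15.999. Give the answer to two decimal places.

23.23 mass %

Formula mass = 0.70·24.305 + 1.30·55.845 + 2·28.085 + 6·15.999 = 241.776 g/mol, of which 56.170 g is Si.
So Si makes up 56.170/241.776 = 0.2323 of the mass, i.e. 23.23%.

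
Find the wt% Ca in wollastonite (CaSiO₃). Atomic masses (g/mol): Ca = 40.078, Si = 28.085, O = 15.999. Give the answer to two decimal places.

Molar mass of CaSiO₃: 1·40.078 + 1·28.085 + 3·15.999 = 116.160 g/mol.
Mass of Ca per formula unit: 1 × 40.078 = 40.078 g.
Weight fraction Ca = 40.078 / 116.160 = 0.3450.

34.50 weight percent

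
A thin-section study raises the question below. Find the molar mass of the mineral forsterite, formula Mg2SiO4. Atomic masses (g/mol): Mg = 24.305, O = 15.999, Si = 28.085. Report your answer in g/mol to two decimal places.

140.69 g/mol

Mg: 2 × 24.305 = 48.6100
Si: 1 × 28.085 = 28.0850
O: 4 × 15.999 = 63.9960
Summing the contributions gives the formula mass.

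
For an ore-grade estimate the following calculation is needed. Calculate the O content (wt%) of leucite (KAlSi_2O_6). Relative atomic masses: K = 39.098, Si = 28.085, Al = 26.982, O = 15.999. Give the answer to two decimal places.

Molar mass of KAlSi_2O_6: 1×39.098 + 1×26.982 + 2×28.085 + 6×15.999 = 218.244 g/mol.
Mass of O per formula unit: 6 × 15.999 = 95.994 g.
Weight fraction O = 95.994 / 218.244 = 0.4398.

43.98 wt%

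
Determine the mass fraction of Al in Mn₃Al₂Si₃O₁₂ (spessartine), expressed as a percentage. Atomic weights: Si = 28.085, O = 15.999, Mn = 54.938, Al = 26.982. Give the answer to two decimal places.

Molar mass of Mn₃Al₂Si₃O₁₂: 3*54.938 + 2*26.982 + 3*28.085 + 12*15.999 = 495.021 g/mol.
Mass of Al per formula unit: 2 × 26.982 = 53.964 g.
Weight fraction Al = 53.964 / 495.021 = 0.1090.

10.90 weight percent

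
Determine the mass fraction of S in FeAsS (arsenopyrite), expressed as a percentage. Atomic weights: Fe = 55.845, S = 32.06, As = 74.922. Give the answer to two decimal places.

Molar mass of FeAsS: 1*55.845 + 1*74.922 + 1*32.06 = 162.827 g/mol.
Mass of S per formula unit: 1 × 32.06 = 32.060 g.
Weight fraction S = 32.060 / 162.827 = 0.1969.

19.69 wt%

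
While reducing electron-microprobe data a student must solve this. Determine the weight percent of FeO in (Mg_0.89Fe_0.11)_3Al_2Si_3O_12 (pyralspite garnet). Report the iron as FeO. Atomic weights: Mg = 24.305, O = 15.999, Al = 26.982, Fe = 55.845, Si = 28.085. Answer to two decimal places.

M((Mg_0.89Fe_0.11)_3Al_2Si_3O_12) = 413.530 g/mol; M(FeO) = 71.844 g/mol.
Moles FeO per formula unit = 0.33 Fe ÷ 1 = 0.3300.
FeO fraction = (0.3300 × 71.844) / 413.530 = 23.709/413.530 = 0.0573.

5.73 wt%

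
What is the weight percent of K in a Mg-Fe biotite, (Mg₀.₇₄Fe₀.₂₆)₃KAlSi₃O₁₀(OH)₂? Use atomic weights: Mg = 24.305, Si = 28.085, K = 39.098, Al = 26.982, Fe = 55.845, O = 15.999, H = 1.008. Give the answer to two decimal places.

8.85 mass %

Formula mass = 2.22×24.305 + 0.78×55.845 + 1×39.098 + 1×26.982 + 3×28.085 + 12×15.999 + 2×1.008 = 441.855 g/mol, of which 39.098 g is K.
So K makes up 39.098/441.855 = 0.0885 of the mass, i.e. 8.85%.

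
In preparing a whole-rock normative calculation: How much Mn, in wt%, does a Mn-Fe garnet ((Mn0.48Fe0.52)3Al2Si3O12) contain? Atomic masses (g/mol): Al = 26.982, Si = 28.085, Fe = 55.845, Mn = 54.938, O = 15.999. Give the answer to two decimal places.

Molar mass of (Mn0.48Fe0.52)3Al2Si3O12: 1.44·54.938 + 1.56·55.845 + 2·26.982 + 3·28.085 + 12·15.999 = 496.436 g/mol.
Mass of Mn per formula unit: 1.44 × 54.938 = 79.111 g.
Weight fraction Mn = 79.111 / 496.436 = 0.1594.

15.94 wt%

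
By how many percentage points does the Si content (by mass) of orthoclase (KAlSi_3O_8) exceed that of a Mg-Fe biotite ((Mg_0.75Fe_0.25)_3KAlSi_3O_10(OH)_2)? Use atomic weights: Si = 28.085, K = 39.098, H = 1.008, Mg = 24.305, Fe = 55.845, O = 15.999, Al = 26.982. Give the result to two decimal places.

First mineral: 84.255 g Si in 278.327 g formula = 30.27 wt% Si.
Second mineral: 84.255 g Si in 440.909 g formula = 19.11 wt% Si.
30.27% − 19.11% gives a difference of 11.16 percentage points.

11.16 percentage points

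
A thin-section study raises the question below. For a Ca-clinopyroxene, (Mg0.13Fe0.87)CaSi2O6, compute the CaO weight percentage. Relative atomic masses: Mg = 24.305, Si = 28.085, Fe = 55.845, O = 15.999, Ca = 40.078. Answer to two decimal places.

22.98 wt%

M((Mg0.13Fe0.87)CaSi2O6) = 243.987 g/mol; M(CaO) = 56.077 g/mol.
Moles CaO per formula unit = 1 Ca ÷ 1 = 1.0000.
CaO fraction = (1.0000 × 56.077) / 243.987 = 56.077/243.987 = 0.2298.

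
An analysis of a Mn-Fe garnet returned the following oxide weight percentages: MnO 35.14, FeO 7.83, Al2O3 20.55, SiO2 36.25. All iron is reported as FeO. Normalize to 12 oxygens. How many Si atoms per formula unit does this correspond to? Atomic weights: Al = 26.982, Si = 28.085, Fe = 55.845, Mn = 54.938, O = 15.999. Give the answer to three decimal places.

MnO: 35.14/70.937 = 0.49537 mol → 0.49537 mol Mn, 0.49537 mol O.
FeO: 7.83/71.844 = 0.10899 mol → 0.10899 mol Fe, 0.10899 mol O.
Al2O3: 20.55/101.961 = 0.20155 mol → 0.40310 mol Al, 0.60465 mol O.
SiO2: 36.25/60.083 = 0.60333 mol → 0.60333 mol Si, 1.20666 mol O.
Total oxygen = 2.41567 mol. Normalization factor = 12/2.41567 = 4.96757.
Si per 12 O = 0.60333 × 4.96757 = 2.997.

2.997 Si apfu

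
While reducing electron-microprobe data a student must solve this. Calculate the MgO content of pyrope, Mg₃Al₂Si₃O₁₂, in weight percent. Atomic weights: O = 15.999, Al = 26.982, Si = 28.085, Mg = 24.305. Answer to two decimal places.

29.99 wt%

Formula mass = 403.122 g/mol.
3 Mg → 3.0000 mol MgO per formula unit; M(MgO) = 40.304, so MgO mass = 120.912 g.
120.912/403.122 × 100 = 29.99 wt%.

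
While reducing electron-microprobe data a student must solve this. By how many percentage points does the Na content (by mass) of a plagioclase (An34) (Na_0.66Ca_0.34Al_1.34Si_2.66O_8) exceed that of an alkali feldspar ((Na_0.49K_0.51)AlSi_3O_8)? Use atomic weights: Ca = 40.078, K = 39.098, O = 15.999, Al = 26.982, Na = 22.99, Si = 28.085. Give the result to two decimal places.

M(Na_0.66Ca_0.34Al_1.34Si_2.66O_8) = 267.654 g/mol, so wt% Na = 15.173/267.654 × 100 = 5.67%.
M((Na_0.49K_0.51)AlSi_3O_8) = 270.434 g/mol, so wt% Na = 11.265/270.434 × 100 = 4.17%.
5.67 − 4.17 = 1.50 pp.

1.50 percentage points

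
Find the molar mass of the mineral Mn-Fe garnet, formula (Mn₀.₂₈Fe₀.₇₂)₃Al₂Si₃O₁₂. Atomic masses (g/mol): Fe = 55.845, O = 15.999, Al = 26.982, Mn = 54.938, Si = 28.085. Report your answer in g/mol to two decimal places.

The formula mass is the sum 0.84*54.938 + 2.16*55.845 + 2*26.982 + 3*28.085 + 12*15.999.

496.98 g/mol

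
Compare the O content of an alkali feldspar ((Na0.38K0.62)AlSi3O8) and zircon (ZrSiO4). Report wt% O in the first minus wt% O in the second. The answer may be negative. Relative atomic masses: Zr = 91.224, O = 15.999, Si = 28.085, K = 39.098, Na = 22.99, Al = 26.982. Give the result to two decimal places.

12.11 percentage points

O in (Na0.38K0.62)AlSi3O8: molar mass 272.206 g/mol; 8×15.999 = 127.992 g → 47.02 wt%.
O in ZrSiO4: molar mass 183.305 g/mol; 4×15.999 = 63.996 g → 34.91 wt%.
Difference = 47.02 − 34.91 = 12.11 percentage points.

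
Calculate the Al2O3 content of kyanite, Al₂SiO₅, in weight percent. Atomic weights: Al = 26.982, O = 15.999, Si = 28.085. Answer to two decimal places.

Formula mass = 162.044 g/mol.
2 Al → 1.0000 mol Al2O3 per formula unit; M(Al2O3) = 101.961, so Al2O3 mass = 101.961 g.
101.961/162.044 × 100 = 62.92 wt%.

62.92 wt%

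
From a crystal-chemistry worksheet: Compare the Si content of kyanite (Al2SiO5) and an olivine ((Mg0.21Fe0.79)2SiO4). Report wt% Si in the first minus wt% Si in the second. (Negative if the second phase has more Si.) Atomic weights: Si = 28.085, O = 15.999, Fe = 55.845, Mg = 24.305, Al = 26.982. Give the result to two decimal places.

M(Al2SiO5) = 162.044 g/mol, so wt% Si = 28.085/162.044 × 100 = 17.33%.
M((Mg0.21Fe0.79)2SiO4) = 190.524 g/mol, so wt% Si = 28.085/190.524 × 100 = 14.74%.
17.33 − 14.74 = 2.59 pp.

2.59 percentage points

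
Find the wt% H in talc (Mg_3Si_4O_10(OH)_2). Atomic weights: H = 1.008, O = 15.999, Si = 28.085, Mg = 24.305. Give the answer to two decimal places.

0.53 mass %

Molar mass of Mg_3Si_4O_10(OH)_2: 3·24.305 + 4·28.085 + 12·15.999 + 2·1.008 = 379.259 g/mol.
Mass of H per formula unit: 2 × 1.008 = 2.016 g.
Weight fraction H = 2.016 / 379.259 = 0.0053.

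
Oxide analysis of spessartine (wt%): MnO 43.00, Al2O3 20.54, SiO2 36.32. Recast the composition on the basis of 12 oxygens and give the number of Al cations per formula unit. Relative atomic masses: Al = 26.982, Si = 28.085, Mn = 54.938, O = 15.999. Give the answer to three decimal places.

MnO: 43.00/70.937 = 0.60617 mol → 0.60617 mol Mn, 0.60617 mol O.
Al2O3: 20.54/101.961 = 0.20145 mol → 0.40290 mol Al, 0.60435 mol O.
SiO2: 36.32/60.083 = 0.60450 mol → 0.60450 mol Si, 1.20900 mol O.
Total oxygen = 2.41952 mol. Normalization factor = 12/2.41952 = 4.95966.
Al per 12 O = 0.40290 × 4.95966 = 1.998.

1.998 Al apfu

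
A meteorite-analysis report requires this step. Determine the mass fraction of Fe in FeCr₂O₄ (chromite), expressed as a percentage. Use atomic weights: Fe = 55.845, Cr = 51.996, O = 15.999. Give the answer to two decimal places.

24.95 wt%

Molar mass of FeCr₂O₄: 1*55.845 + 2*51.996 + 4*15.999 = 223.833 g/mol.
Mass of Fe per formula unit: 1 × 55.845 = 55.845 g.
Weight fraction Fe = 55.845 / 223.833 = 0.2495.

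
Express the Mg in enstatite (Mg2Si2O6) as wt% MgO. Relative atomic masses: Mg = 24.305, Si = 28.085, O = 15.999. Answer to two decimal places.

Molar mass of Mg2Si2O6 = 2*24.305 + 2*28.085 + 6*15.999 = 200.774 g/mol.
Each formula unit contains 2 Mg, equivalent to 2/1 = 2.0000 mol MgO.
M(MgO) = 1×24.305 + 1×15.999 = 40.304 g/mol.
Mass of MgO per formula unit = 2.0000 × 40.304 = 80.608 g.
MgO wt% = 80.608 / 200.774 × 100 = 40.15%.

40.15 wt%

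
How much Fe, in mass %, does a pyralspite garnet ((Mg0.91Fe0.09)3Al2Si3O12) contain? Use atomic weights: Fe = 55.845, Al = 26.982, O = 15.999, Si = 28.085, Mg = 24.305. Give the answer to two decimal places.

3.66 mass %

Formula mass = 2.73×24.305 + 0.27×55.845 + 2×26.982 + 3×28.085 + 12×15.999 = 411.638 g/mol, of which 15.078 g is Fe.
So Fe makes up 15.078/411.638 = 0.0366 of the mass, i.e. 3.66%.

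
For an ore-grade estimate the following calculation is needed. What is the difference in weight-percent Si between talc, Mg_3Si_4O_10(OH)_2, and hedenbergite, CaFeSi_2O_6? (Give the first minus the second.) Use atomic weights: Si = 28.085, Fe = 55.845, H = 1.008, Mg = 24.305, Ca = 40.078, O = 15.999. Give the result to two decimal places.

First mineral: 112.340 g Si in 379.259 g formula = 29.62 wt% Si.
Second mineral: 56.170 g Si in 248.087 g formula = 22.64 wt% Si.
29.62% − 22.64% gives a difference of 6.98 percentage points.

6.98 percentage points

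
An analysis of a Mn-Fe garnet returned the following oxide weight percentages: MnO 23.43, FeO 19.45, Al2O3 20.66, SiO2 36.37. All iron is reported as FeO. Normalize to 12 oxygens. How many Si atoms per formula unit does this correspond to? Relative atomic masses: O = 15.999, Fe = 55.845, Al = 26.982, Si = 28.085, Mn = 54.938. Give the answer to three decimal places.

3.002 Si apfu

MnO: 23.43/70.937 = 0.33029 mol → 0.33029 mol Mn, 0.33029 mol O.
FeO: 19.45/71.844 = 0.27073 mol → 0.27073 mol Fe, 0.27073 mol O.
Al2O3: 20.66/101.961 = 0.20263 mol → 0.40526 mol Al, 0.60789 mol O.
SiO2: 36.37/60.083 = 0.60533 mol → 0.60533 mol Si, 1.21066 mol O.
Total oxygen = 2.41957 mol. Normalization factor = 12/2.41957 = 4.95956.
Si per 12 O = 0.60533 × 4.95956 = 3.002.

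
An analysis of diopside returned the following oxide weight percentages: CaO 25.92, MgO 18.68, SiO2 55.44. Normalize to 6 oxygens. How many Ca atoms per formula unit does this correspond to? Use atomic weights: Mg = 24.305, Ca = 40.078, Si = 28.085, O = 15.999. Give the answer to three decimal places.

25.92 wt% CaO ÷ 56.077 g/mol = 0.46222 mol, giving 0.46222 Ca and 0.46222 O.
18.68 wt% MgO ÷ 40.304 g/mol = 0.46348 mol, giving 0.46348 Mg and 0.46348 O.
55.44 wt% SiO2 ÷ 60.083 g/mol = 0.92272 mol, giving 0.92272 Si and 1.84544 O.
Oxygen sums to 2.77114; scaling by 6/2.77114 = 2.16517 puts the formula on 6 O.
Ca: 0.46222 × 2.16517 = 1.001 atoms per formula unit.

1.001 Ca apfu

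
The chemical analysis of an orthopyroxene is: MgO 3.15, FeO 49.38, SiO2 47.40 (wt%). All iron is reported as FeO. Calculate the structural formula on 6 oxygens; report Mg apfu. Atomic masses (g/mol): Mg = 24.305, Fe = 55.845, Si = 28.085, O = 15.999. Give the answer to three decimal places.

MgO: 3.15/40.304 = 0.07816 mol → 0.07816 mol Mg, 0.07816 mol O.
FeO: 49.38/71.844 = 0.68732 mol → 0.68732 mol Fe, 0.68732 mol O.
SiO2: 47.40/60.083 = 0.78891 mol → 0.78891 mol Si, 1.57782 mol O.
Total oxygen = 2.34330 mol. Normalization factor = 6/2.34330 = 2.56049.
Mg per 6 O = 0.07816 × 2.56049 = 0.200.

0.200 Mg apfu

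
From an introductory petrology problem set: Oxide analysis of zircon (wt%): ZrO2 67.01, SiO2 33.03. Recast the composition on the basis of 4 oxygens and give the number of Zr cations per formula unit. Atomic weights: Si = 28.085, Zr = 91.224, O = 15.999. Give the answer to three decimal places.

0.995 Zr apfu

67.01 wt% ZrO2 ÷ 123.222 g/mol = 0.54382 mol, giving 0.54382 Zr and 1.08764 O.
33.03 wt% SiO2 ÷ 60.083 g/mol = 0.54974 mol, giving 0.54974 Si and 1.09948 O.
Oxygen sums to 2.18712; scaling by 4/2.18712 = 1.82889 puts the formula on 4 O.
Zr: 0.54382 × 1.82889 = 0.995 atoms per formula unit.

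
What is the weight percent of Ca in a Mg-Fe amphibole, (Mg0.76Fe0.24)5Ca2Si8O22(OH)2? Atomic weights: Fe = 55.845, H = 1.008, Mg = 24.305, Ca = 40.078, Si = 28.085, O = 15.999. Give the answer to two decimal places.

9.43 weight percent

Formula mass = 3.80·24.305 + 1.20·55.845 + 2·40.078 + 8·28.085 + 24·15.999 + 2·1.008 = 850.201 g/mol, of which 80.156 g is Ca.
So Ca makes up 80.156/850.201 = 0.0943 of the mass, i.e. 9.43%.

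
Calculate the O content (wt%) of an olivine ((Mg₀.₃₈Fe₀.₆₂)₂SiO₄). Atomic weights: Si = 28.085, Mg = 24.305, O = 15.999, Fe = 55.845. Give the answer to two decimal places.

35.59 wt%

Formula mass = 0.76·24.305 + 1.24·55.845 + 1·28.085 + 4·15.999 = 179.801 g/mol, of which 63.996 g is O.
So O makes up 63.996/179.801 = 0.3559 of the mass, i.e. 35.59%.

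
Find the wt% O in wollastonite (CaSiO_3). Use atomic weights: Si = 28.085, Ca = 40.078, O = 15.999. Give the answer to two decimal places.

41.32 mass %

M(CaSiO_3) = 116.160 g/mol.
O contributes 3 × 15.999 = 47.997 g per mole.
47.997/116.160 = 0.4132 → 41.32%.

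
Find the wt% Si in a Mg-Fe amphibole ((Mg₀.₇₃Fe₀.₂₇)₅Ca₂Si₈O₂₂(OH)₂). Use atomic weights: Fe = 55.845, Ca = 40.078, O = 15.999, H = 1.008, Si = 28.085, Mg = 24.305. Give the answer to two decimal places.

Formula mass = 3.65·24.305 + 1.35·55.845 + 2·40.078 + 8·28.085 + 24·15.999 + 2·1.008 = 854.932 g/mol, of which 224.680 g is Si.
So Si makes up 224.680/854.932 = 0.2628 of the mass, i.e. 26.28%.

26.28 wt%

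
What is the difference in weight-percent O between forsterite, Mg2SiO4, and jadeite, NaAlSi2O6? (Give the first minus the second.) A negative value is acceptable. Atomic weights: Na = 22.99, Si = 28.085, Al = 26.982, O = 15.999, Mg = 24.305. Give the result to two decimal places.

-2.00 percentage points

First mineral: 63.996 g O in 140.691 g formula = 45.49 wt% O.
Second mineral: 95.994 g O in 202.136 g formula = 47.49 wt% O.
45.49% − 47.49% gives a difference of -2.00 percentage points.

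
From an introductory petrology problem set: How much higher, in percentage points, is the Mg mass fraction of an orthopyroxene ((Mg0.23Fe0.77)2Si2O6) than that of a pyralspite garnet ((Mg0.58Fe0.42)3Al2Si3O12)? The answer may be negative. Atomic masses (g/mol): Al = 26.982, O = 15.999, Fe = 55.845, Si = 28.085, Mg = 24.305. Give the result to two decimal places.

Mg in (Mg0.23Fe0.77)2Si2O6: molar mass 249.346 g/mol; 0.46×24.305 = 11.180 g → 4.48 wt%.
Mg in (Mg0.58Fe0.42)3Al2Si3O12: molar mass 442.862 g/mol; 1.74×24.305 = 42.291 g → 9.55 wt%.
Difference = 4.48 − 9.55 = -5.07 percentage points.

-5.07 percentage points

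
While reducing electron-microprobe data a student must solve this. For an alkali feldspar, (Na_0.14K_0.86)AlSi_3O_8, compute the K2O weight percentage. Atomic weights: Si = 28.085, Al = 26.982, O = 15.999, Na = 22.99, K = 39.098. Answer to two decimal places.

Formula mass = 276.072 g/mol.
0.86 K → 0.4300 mol K2O per formula unit; M(K2O) = 94.195, so K2O mass = 40.504 g.
40.504/276.072 × 100 = 14.67 wt%.

14.67 wt%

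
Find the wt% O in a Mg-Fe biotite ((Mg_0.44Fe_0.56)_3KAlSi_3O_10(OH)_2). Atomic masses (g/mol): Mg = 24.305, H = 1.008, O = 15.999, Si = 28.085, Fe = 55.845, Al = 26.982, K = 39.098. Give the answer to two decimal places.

40.83 mass %

Formula mass = 1.32*24.305 + 1.68*55.845 + 1*39.098 + 1*26.982 + 3*28.085 + 12*15.999 + 2*1.008 = 470.241 g/mol, of which 191.988 g is O.
So O makes up 191.988/470.241 = 0.4083 of the mass, i.e. 40.83%.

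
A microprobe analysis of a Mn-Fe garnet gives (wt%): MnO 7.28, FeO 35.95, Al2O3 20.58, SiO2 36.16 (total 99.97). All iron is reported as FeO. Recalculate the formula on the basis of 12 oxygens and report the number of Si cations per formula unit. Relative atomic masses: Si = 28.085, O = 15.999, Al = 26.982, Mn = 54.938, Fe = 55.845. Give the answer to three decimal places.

2.994 Si apfu

MnO: 7.28/70.937 = 0.10263 mol → 0.10263 mol Mn, 0.10263 mol O.
FeO: 35.95/71.844 = 0.50039 mol → 0.50039 mol Fe, 0.50039 mol O.
Al2O3: 20.58/101.961 = 0.20184 mol → 0.40368 mol Al, 0.60552 mol O.
SiO2: 36.16/60.083 = 0.60183 mol → 0.60183 mol Si, 1.20366 mol O.
Total oxygen = 2.41220 mol. Normalization factor = 12/2.41220 = 4.97471.
Si per 12 O = 0.60183 × 4.97471 = 2.994.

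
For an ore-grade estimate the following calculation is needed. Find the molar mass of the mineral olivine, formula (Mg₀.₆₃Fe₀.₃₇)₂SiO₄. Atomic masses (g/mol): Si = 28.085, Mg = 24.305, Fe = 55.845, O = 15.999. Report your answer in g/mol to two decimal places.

164.03 g/mol

Mg: 1.26 × 24.305 = 30.6243
Fe: 0.74 × 55.845 = 41.3253
Si: 1 × 28.085 = 28.0850
O: 4 × 15.999 = 63.9960
Summing the contributions gives the formula mass.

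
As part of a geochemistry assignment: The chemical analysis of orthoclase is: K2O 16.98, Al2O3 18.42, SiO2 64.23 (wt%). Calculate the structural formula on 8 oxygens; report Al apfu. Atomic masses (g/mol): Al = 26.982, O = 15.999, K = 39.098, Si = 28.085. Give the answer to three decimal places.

1.011 Al apfu

K2O (M=94.195): mol = 0.18026; K = 0.36052, O = 0.18026.
Al2O3 (M=101.961): mol = 0.18066; Al = 0.36132, O = 0.54198.
SiO2 (M=60.083): mol = 1.06902; Si = 1.06902, O = 2.13804.
ΣO = 2.86028; factor = 8/ΣO = 2.79693.
Al apfu = 0.36132 × 2.79693 = 1.011.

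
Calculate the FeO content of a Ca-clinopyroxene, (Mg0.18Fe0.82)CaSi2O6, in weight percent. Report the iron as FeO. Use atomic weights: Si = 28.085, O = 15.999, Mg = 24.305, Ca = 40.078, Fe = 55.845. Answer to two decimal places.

M((Mg0.18Fe0.82)CaSi2O6) = 242.410 g/mol; M(FeO) = 71.844 g/mol.
Moles FeO per formula unit = 0.82 Fe ÷ 1 = 0.8200.
FeO fraction = (0.8200 × 71.844) / 242.410 = 58.912/242.410 = 0.2430.

24.30 wt%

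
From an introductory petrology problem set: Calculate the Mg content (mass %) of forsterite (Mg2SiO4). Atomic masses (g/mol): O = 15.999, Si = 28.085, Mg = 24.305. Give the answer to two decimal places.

Molar mass of Mg2SiO4: 2×24.305 + 1×28.085 + 4×15.999 = 140.691 g/mol.
Mass of Mg per formula unit: 2 × 24.305 = 48.610 g.
Weight fraction Mg = 48.610 / 140.691 = 0.3455.

34.55 mass %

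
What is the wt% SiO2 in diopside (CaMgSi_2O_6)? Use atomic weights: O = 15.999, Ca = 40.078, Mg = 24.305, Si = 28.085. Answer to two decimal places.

Molar mass of CaMgSi_2O_6 = 1×40.078 + 1×24.305 + 2×28.085 + 6×15.999 = 216.547 g/mol.
Each formula unit contains 2 Si, equivalent to 2/1 = 2.0000 mol SiO2.
M(SiO2) = 1×28.085 + 2×15.999 = 60.083 g/mol.
Mass of SiO2 per formula unit = 2.0000 × 60.083 = 120.166 g.
SiO2 wt% = 120.166 / 216.547 × 100 = 55.49%.

55.49 wt%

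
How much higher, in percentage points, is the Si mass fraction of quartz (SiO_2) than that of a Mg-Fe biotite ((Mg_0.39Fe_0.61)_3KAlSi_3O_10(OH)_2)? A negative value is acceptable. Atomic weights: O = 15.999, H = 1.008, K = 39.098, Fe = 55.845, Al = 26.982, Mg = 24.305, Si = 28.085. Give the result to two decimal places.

M(SiO_2) = 60.083 g/mol, so wt% Si = 28.085/60.083 × 100 = 46.74%.
M((Mg_0.39Fe_0.61)_3KAlSi_3O_10(OH)_2) = 474.972 g/mol, so wt% Si = 84.255/474.972 × 100 = 17.74%.
46.74 − 17.74 = 29.00 pp.

29.00 percentage points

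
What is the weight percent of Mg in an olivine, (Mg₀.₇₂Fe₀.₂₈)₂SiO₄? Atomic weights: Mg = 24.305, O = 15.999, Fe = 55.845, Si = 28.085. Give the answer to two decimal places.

22.10 wt%

Molar mass of (Mg₀.₇₂Fe₀.₂₈)₂SiO₄: 1.44·24.305 + 0.56·55.845 + 1·28.085 + 4·15.999 = 158.353 g/mol.
Mass of Mg per formula unit: 1.44 × 24.305 = 34.999 g.
Weight fraction Mg = 34.999 / 158.353 = 0.2210.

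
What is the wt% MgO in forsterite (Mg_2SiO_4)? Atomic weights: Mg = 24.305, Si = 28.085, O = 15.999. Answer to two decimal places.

M(Mg_2SiO_4) = 140.691 g/mol; M(MgO) = 40.304 g/mol.
Moles MgO per formula unit = 2 Mg ÷ 1 = 2.0000.
MgO fraction = (2.0000 × 40.304) / 140.691 = 80.608/140.691 = 0.5729.

57.29 wt%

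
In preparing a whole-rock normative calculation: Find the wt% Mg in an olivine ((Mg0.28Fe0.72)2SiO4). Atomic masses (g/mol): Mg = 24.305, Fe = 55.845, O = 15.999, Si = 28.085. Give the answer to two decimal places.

7.31 mass %

M((Mg0.28Fe0.72)2SiO4) = 186.109 g/mol.
Mg contributes 0.56 × 24.305 = 13.611 g per mole.
13.611/186.109 = 0.0731 → 7.31%.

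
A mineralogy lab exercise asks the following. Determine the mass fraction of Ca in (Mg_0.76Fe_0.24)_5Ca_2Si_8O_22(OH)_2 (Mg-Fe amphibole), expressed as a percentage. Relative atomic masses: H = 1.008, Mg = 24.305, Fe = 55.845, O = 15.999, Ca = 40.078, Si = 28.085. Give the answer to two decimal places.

M((Mg_0.76Fe_0.24)_5Ca_2Si_8O_22(OH)_2) = 850.201 g/mol.
Ca contributes 2 × 40.078 = 80.156 g per mole.
80.156/850.201 = 0.0943 → 9.43%.

9.43 weight percent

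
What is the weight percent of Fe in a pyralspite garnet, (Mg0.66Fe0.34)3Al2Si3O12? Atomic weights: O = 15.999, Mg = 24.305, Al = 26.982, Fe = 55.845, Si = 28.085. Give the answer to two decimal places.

13.09 wt%

Formula mass = 1.98·24.305 + 1.02·55.845 + 2·26.982 + 3·28.085 + 12·15.999 = 435.293 g/mol, of which 56.962 g is Fe.
So Fe makes up 56.962/435.293 = 0.1309 of the mass, i.e. 13.09%.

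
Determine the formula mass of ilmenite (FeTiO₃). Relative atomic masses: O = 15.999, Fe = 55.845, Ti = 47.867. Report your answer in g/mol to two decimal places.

151.71 g/mol

The formula mass is the sum 1×55.845 + 1×47.867 + 3×15.999.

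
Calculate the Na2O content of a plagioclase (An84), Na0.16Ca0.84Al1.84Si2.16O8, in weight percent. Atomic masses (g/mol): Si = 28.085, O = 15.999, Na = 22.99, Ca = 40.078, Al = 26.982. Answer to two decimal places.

Formula mass = 275.646 g/mol.
0.16 Na → 0.0800 mol Na2O per formula unit; M(Na2O) = 61.979, so Na2O mass = 4.958 g.
4.958/275.646 × 100 = 1.80 wt%.

1.80 wt%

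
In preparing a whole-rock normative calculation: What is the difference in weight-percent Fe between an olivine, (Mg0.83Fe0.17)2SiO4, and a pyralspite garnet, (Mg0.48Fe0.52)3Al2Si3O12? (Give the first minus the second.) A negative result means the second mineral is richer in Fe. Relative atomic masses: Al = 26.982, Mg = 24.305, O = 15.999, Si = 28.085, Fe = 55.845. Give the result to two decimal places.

-6.72 percentage points

First mineral: 18.987 g Fe in 151.415 g formula = 12.54 wt% Fe.
Second mineral: 87.118 g Fe in 452.324 g formula = 19.26 wt% Fe.
12.54% − 19.26% gives a difference of -6.72 percentage points.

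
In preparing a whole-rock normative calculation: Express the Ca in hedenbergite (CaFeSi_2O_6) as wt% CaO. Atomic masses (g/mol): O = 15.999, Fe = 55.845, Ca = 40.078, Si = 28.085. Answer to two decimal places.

22.60 wt%

Formula mass = 248.087 g/mol.
1 Ca → 1.0000 mol CaO per formula unit; M(CaO) = 56.077, so CaO mass = 56.077 g.
56.077/248.087 × 100 = 22.60 wt%.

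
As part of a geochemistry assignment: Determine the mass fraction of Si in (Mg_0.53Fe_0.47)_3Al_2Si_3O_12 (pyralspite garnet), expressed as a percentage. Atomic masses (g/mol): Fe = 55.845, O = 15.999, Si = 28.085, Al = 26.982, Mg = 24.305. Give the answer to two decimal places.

18.82 weight percent

Molar mass of (Mg_0.53Fe_0.47)_3Al_2Si_3O_12: 1.59*24.305 + 1.41*55.845 + 2*26.982 + 3*28.085 + 12*15.999 = 447.593 g/mol.
Mass of Si per formula unit: 3 × 28.085 = 84.255 g.
Weight fraction Si = 84.255 / 447.593 = 0.1882.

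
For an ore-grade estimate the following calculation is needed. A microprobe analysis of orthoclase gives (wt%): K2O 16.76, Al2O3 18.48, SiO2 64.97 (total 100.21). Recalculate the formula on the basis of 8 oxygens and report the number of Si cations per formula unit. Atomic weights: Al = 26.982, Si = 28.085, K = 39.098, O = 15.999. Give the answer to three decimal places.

K2O: 16.76/94.195 = 0.17793 mol → 0.35586 mol K, 0.17793 mol O.
Al2O3: 18.48/101.961 = 0.18125 mol → 0.36250 mol Al, 0.54375 mol O.
SiO2: 64.97/60.083 = 1.08134 mol → 1.08134 mol Si, 2.16268 mol O.
Total oxygen = 2.88436 mol. Normalization factor = 8/2.88436 = 2.77358.
Si per 8 O = 1.08134 × 2.77358 = 2.999.

2.999 Si apfu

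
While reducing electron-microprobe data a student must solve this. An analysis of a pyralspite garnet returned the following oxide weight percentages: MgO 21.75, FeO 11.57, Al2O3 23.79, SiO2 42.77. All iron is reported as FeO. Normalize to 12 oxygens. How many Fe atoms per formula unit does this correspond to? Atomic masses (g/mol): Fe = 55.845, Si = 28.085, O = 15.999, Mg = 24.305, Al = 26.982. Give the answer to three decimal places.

0.684 Fe apfu

21.75 wt% MgO ÷ 40.304 g/mol = 0.53965 mol, giving 0.53965 Mg and 0.53965 O.
11.57 wt% FeO ÷ 71.844 g/mol = 0.16104 mol, giving 0.16104 Fe and 0.16104 O.
23.79 wt% Al2O3 ÷ 101.961 g/mol = 0.23332 mol, giving 0.46664 Al and 0.69996 O.
42.77 wt% SiO2 ÷ 60.083 g/mol = 0.71185 mol, giving 0.71185 Si and 1.42370 O.
Oxygen sums to 2.82435; scaling by 12/2.82435 = 4.24877 puts the formula on 12 O.
Fe: 0.16104 × 4.24877 = 0.684 atoms per formula unit.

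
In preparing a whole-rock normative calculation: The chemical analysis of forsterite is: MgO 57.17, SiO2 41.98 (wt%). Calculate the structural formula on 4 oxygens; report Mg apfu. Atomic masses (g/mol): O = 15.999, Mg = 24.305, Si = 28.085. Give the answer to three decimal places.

2.015 Mg apfu

MgO (M=40.304): mol = 1.41847; Mg = 1.41847, O = 1.41847.
SiO2 (M=60.083): mol = 0.69870; Si = 0.69870, O = 1.39740.
ΣO = 2.81587; factor = 4/ΣO = 1.42052.
Mg apfu = 1.41847 × 1.42052 = 2.015.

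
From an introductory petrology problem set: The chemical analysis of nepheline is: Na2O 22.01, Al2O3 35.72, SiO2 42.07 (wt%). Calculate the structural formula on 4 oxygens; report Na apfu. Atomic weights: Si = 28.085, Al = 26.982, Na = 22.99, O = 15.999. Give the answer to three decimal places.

1.012 Na apfu

Na2O: 22.01/61.979 = 0.35512 mol → 0.71024 mol Na, 0.35512 mol O.
Al2O3: 35.72/101.961 = 0.35033 mol → 0.70066 mol Al, 1.05099 mol O.
SiO2: 42.07/60.083 = 0.70020 mol → 0.70020 mol Si, 1.40040 mol O.
Total oxygen = 2.80651 mol. Normalization factor = 4/2.80651 = 1.42526.
Na per 4 O = 0.71024 × 1.42526 = 1.012.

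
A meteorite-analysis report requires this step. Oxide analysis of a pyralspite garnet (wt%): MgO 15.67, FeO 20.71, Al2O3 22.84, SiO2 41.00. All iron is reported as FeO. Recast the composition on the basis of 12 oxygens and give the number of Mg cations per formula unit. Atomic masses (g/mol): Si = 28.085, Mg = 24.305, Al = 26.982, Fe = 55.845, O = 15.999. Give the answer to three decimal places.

1.719 Mg apfu

MgO: 15.67/40.304 = 0.38880 mol → 0.38880 mol Mg, 0.38880 mol O.
FeO: 20.71/71.844 = 0.28826 mol → 0.28826 mol Fe, 0.28826 mol O.
Al2O3: 22.84/101.961 = 0.22401 mol → 0.44802 mol Al, 0.67203 mol O.
SiO2: 41.00/60.083 = 0.68239 mol → 0.68239 mol Si, 1.36478 mol O.
Total oxygen = 2.71387 mol. Normalization factor = 12/2.71387 = 4.42173.
Mg per 12 O = 0.38880 × 4.42173 = 1.719.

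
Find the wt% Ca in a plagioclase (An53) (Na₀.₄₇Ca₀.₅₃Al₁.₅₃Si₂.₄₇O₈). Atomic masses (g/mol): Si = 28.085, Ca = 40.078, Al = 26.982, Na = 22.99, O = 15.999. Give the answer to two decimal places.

7.85 wt%

M(Na₀.₄₇Ca₀.₅₃Al₁.₅₃Si₂.₄₇O₈) = 270.691 g/mol.
Ca contributes 0.53 × 40.078 = 21.241 g per mole.
21.241/270.691 = 0.0785 → 7.85%.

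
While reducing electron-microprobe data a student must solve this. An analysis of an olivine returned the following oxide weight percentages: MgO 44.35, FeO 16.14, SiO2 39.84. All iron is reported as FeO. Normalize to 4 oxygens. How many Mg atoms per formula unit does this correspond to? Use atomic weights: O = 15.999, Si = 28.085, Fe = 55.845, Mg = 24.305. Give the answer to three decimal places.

1.660 Mg apfu

MgO: 44.35/40.304 = 1.10039 mol → 1.10039 mol Mg, 1.10039 mol O.
FeO: 16.14/71.844 = 0.22465 mol → 0.22465 mol Fe, 0.22465 mol O.
SiO2: 39.84/60.083 = 0.66308 mol → 0.66308 mol Si, 1.32616 mol O.
Total oxygen = 2.65120 mol. Normalization factor = 4/2.65120 = 1.50875.
Mg per 4 O = 1.10039 × 1.50875 = 1.660.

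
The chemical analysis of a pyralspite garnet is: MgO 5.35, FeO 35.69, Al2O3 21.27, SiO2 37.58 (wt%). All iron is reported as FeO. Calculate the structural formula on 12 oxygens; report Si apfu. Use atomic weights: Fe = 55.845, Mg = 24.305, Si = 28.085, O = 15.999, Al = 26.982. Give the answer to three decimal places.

2.995 Si apfu

MgO (M=40.304): mol = 0.13274; Mg = 0.13274, O = 0.13274.
FeO (M=71.844): mol = 0.49677; Fe = 0.49677, O = 0.49677.
Al2O3 (M=101.961): mol = 0.20861; Al = 0.41722, O = 0.62583.
SiO2 (M=60.083): mol = 0.62547; Si = 0.62547, O = 1.25094.
ΣO = 2.50628; factor = 12/ΣO = 4.78797.
Si apfu = 0.62547 × 4.78797 = 2.995.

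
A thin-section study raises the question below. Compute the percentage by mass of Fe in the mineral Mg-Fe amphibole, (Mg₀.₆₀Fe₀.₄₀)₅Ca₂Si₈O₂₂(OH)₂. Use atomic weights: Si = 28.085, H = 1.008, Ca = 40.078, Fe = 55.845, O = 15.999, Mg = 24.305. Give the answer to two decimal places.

M((Mg₀.₆₀Fe₀.₄₀)₅Ca₂Si₈O₂₂(OH)₂) = 875.433 g/mol.
Fe contributes 2 × 55.845 = 111.690 g per mole.
111.690/875.433 = 0.1276 → 12.76%.

12.76 weight percent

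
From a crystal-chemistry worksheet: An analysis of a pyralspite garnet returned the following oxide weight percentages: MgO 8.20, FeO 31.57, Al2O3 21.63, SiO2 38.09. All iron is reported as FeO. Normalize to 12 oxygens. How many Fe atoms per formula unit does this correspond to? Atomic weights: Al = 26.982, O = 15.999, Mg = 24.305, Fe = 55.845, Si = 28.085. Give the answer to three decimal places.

8.20 wt% MgO ÷ 40.304 g/mol = 0.20345 mol, giving 0.20345 Mg and 0.20345 O.
31.57 wt% FeO ÷ 71.844 g/mol = 0.43942 mol, giving 0.43942 Fe and 0.43942 O.
21.63 wt% Al2O3 ÷ 101.961 g/mol = 0.21214 mol, giving 0.42428 Al and 0.63642 O.
38.09 wt% SiO2 ÷ 60.083 g/mol = 0.63396 mol, giving 0.63396 Si and 1.26792 O.
Oxygen sums to 2.54721; scaling by 12/2.54721 = 4.71104 puts the formula on 12 O.
Fe: 0.43942 × 4.71104 = 2.070 atoms per formula unit.

2.070 Fe apfu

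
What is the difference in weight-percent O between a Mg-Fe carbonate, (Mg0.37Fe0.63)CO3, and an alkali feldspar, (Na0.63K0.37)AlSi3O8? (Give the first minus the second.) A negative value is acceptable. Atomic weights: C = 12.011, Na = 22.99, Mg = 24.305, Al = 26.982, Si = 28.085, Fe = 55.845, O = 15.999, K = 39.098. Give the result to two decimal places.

O in (Mg0.37Fe0.63)CO3: molar mass 104.183 g/mol; 3×15.999 = 47.997 g → 46.07 wt%.
O in (Na0.63K0.37)AlSi3O8: molar mass 268.179 g/mol; 8×15.999 = 127.992 g → 47.73 wt%.
Difference = 46.07 − 47.73 = -1.66 percentage points.

-1.66 percentage points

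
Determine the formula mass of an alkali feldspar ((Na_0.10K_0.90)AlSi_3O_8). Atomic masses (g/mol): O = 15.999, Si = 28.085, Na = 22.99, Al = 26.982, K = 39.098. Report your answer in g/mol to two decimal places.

Na: 0.10 × 22.99 = 2.2990
K: 0.90 × 39.098 = 35.1882
Al: 1 × 26.982 = 26.9820
Si: 3 × 28.085 = 84.2550
O: 8 × 15.999 = 127.9920
Summing the contributions gives the formula mass.

276.72 g/mol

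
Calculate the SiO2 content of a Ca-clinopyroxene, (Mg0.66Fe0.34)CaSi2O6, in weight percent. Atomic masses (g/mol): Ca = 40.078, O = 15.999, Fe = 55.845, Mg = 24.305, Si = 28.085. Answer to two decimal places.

Formula mass = 227.271 g/mol.
2 Si → 2.0000 mol SiO2 per formula unit; M(SiO2) = 60.083, so SiO2 mass = 120.166 g.
120.166/227.271 × 100 = 52.87 wt%.

52.87 wt%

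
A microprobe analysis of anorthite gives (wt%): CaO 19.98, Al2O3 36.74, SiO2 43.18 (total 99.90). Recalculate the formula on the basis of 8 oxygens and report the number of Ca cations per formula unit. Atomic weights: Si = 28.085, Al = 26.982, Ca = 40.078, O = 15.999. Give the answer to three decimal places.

0.992 Ca apfu

CaO (M=56.077): mol = 0.35630; Ca = 0.35630, O = 0.35630.
Al2O3 (M=101.961): mol = 0.36033; Al = 0.72066, O = 1.08099.
SiO2 (M=60.083): mol = 0.71867; Si = 0.71867, O = 1.43734.
ΣO = 2.87463; factor = 8/ΣO = 2.78297.
Ca apfu = 0.35630 × 2.78297 = 0.992.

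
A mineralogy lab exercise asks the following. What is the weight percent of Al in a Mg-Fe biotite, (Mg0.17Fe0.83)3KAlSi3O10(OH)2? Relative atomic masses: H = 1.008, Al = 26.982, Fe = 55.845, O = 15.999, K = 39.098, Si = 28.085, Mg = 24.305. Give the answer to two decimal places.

5.44 wt%

Formula mass = 0.51*24.305 + 2.49*55.845 + 1*39.098 + 1*26.982 + 3*28.085 + 12*15.999 + 2*1.008 = 495.789 g/mol, of which 26.982 g is Al.
So Al makes up 26.982/495.789 = 0.0544 of the mass, i.e. 5.44%.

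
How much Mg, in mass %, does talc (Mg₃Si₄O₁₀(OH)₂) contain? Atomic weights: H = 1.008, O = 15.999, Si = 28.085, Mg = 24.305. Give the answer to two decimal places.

19.23 mass %

Formula mass = 3×24.305 + 4×28.085 + 12×15.999 + 2×1.008 = 379.259 g/mol, of which 72.915 g is Mg.
So Mg makes up 72.915/379.259 = 0.1923 of the mass, i.e. 19.23%.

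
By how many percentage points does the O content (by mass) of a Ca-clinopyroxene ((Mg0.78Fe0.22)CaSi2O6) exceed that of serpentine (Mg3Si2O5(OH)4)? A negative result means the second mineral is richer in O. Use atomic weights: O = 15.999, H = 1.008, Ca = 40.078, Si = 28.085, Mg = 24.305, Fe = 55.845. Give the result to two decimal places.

O in (Mg0.78Fe0.22)CaSi2O6: molar mass 223.486 g/mol; 6×15.999 = 95.994 g → 42.95 wt%.
O in Mg3Si2O5(OH)4: molar mass 277.108 g/mol; 9×15.999 = 143.991 g → 51.96 wt%.
Difference = 42.95 − 51.96 = -9.01 percentage points.

-9.01 percentage points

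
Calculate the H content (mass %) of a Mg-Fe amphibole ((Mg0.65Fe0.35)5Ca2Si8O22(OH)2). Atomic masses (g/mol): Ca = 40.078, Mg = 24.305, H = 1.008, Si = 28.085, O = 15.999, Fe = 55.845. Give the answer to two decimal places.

0.23 mass %

Molar mass of (Mg0.65Fe0.35)5Ca2Si8O22(OH)2: 3.25*24.305 + 1.75*55.845 + 2*40.078 + 8*28.085 + 24*15.999 + 2*1.008 = 867.548 g/mol.
Mass of H per formula unit: 2 × 1.008 = 2.016 g.
Weight fraction H = 2.016 / 867.548 = 0.0023.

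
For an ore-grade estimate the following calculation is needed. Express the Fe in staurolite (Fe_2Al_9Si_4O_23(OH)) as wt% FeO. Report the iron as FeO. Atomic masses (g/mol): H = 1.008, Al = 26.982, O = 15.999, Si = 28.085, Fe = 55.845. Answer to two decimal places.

Molar mass of Fe_2Al_9Si_4O_23(OH) = 2×55.845 + 9×26.982 + 4×28.085 + 24×15.999 + 1×1.008 = 851.852 g/mol.
Each formula unit contains 2 Fe, equivalent to 2/1 = 2.0000 mol FeO.
M(FeO) = 1×55.845 + 1×15.999 = 71.844 g/mol.
Mass of FeO per formula unit = 2.0000 × 71.844 = 143.688 g.
FeO wt% = 143.688 / 851.852 × 100 = 16.87%.

16.87 wt%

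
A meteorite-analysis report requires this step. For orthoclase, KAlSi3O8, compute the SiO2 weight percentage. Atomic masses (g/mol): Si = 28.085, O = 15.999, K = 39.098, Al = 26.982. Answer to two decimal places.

Molar mass of KAlSi3O8 = 1×39.098 + 1×26.982 + 3×28.085 + 8×15.999 = 278.327 g/mol.
Each formula unit contains 3 Si, equivalent to 3/1 = 3.0000 mol SiO2.
M(SiO2) = 1×28.085 + 2×15.999 = 60.083 g/mol.
Mass of SiO2 per formula unit = 3.0000 × 60.083 = 180.249 g.
SiO2 wt% = 180.249 / 278.327 × 100 = 64.76%.

64.76 wt%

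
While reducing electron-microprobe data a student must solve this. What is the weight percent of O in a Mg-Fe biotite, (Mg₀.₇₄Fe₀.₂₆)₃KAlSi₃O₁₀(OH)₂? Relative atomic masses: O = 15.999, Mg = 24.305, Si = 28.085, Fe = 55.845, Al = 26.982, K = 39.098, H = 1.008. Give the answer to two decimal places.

Formula mass = 2.22×24.305 + 0.78×55.845 + 1×39.098 + 1×26.982 + 3×28.085 + 12×15.999 + 2×1.008 = 441.855 g/mol, of which 191.988 g is O.
So O makes up 191.988/441.855 = 0.4345 of the mass, i.e. 43.45%.

43.45 mass %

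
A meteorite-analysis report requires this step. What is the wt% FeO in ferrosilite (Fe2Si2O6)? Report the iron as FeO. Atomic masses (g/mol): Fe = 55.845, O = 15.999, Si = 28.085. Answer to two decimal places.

54.46 wt%

Molar mass of Fe2Si2O6 = 2*55.845 + 2*28.085 + 6*15.999 = 263.854 g/mol.
Each formula unit contains 2 Fe, equivalent to 2/1 = 2.0000 mol FeO.
M(FeO) = 1×55.845 + 1×15.999 = 71.844 g/mol.
Mass of FeO per formula unit = 2.0000 × 71.844 = 143.688 g.
FeO wt% = 143.688 / 263.854 × 100 = 54.46%.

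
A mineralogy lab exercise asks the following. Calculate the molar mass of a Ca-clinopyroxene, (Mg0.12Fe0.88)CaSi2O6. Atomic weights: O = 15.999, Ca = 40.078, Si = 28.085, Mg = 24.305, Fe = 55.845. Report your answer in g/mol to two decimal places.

244.30 g/mol

Mg: 0.12 × 24.305 = 2.9166
Fe: 0.88 × 55.845 = 49.1436
Ca: 1 × 40.078 = 40.0780
Si: 2 × 28.085 = 56.1700
O: 6 × 15.999 = 95.9940
Summing the contributions gives the formula mass.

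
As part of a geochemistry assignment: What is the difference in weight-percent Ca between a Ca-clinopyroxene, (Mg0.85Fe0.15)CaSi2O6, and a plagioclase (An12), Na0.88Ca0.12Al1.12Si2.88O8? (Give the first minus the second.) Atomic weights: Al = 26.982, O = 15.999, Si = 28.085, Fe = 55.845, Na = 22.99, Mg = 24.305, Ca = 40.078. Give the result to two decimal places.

16.29 percentage points

Ca in (Mg0.85Fe0.15)CaSi2O6: molar mass 221.278 g/mol; 1×40.078 = 40.078 g → 18.11 wt%.
Ca in Na0.88Ca0.12Al1.12Si2.88O8: molar mass 264.137 g/mol; 0.12×40.078 = 4.809 g → 1.82 wt%.
Difference = 18.11 − 1.82 = 16.29 percentage points.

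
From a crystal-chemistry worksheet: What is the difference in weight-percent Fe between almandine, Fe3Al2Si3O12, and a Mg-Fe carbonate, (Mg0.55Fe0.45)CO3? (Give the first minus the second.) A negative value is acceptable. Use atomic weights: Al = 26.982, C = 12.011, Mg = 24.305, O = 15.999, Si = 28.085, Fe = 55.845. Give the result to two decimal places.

8.15 percentage points

M(Fe3Al2Si3O12) = 497.742 g/mol, so wt% Fe = 167.535/497.742 × 100 = 33.66%.
M((Mg0.55Fe0.45)CO3) = 98.506 g/mol, so wt% Fe = 25.130/98.506 × 100 = 25.51%.
33.66 − 25.51 = 8.15 pp.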